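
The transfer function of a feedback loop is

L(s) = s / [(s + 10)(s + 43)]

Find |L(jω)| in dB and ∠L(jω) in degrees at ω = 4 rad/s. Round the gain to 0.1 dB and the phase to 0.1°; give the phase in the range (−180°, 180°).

At s = jω = j4:
zero at origin: s = j4 → |·| = 4, ∠ = 90.00°
pole (s+10): 10 + j4 → |·| = √(10²+4²) = √116 ≈ 10.77, ∠ = arctan(4/10) ≈ 21.80°
pole (s+43): 43 + j4 → |·| = √(43²+4²) = √1865 ≈ 43.186, ∠ = arctan(4/43) ≈ 5.31°
|L| = 1 · 4 / 465.11 ≈ 0.0086001
Gain = 20 log₁₀(0.0086001) ≈ -41.31 dB
∠L = 90.00° − 27.11° = 62.89°

-41.3 dB, 62.9°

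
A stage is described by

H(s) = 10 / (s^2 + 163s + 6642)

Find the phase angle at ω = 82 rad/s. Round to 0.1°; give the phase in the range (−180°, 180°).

Substitute s = j82:
Numerator: 10 = 10 + j0
Denominator: (j82)^2 + 163(j82) + 6642 = -82 + j13366
|N| = √(10² + 0²) ≈ 10, ∠N ≈ 0.00°
|D| = √(82² + 13366²) ≈ 13366, ∠D ≈ 90.35°
∠H = 0.00° − 90.35° = -90.35°

-90.4°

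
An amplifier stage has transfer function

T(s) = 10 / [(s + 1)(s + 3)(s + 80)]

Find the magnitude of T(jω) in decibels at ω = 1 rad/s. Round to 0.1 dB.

At s = jω = j1:
pole (s+1): 1 + j1 → |·| = √(1²+1²) = √2 ≈ 1.4142, ∠ = arctan(1/1) ≈ 45.00°
pole (s+3): 3 + j1 → |·| = √(3²+1²) = √10 ≈ 3.1623, ∠ = arctan(1/3) ≈ 18.43°
pole (s+80): 80 + j1 → |·| = √(80²+1²) = √6401 ≈ 80.006, ∠ = arctan(1/80) ≈ 0.72°
|T| = 10 / 357.8 ≈ 0.027949
Gain = 20 log₁₀(0.027949) ≈ -31.07 dB

-31.1 dB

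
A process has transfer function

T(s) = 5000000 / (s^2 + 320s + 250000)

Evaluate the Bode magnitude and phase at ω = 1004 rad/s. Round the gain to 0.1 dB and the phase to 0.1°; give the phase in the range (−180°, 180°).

15.7 dB, -157.0°

At s = jω = j1004:
quadratic: (j1004)² + 320·j1004 + 250000 = -758016 + j321280 → |·| ≈ 8.2329e+05, ∠ ≈ 157.03°
|T| = 5000000 / 8.2329e+05 ≈ 6.0732
Gain = 20 log₁₀(6.0732) ≈ 15.67 dB
∠T = 0.00° − 157.03° = -157.03°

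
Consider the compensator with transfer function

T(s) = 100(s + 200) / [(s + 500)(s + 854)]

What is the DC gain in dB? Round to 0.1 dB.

T(0) = 100·200 / (500·854) ≈ 0.046838
20 log₁₀(0.046838) ≈ -26.59 dB

-26.6 dB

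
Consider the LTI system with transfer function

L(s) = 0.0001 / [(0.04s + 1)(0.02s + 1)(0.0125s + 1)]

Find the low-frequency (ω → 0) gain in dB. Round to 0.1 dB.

L(0) = 0.0001 · 1 / 1 = 0.0001
20 log₁₀(0.0001) ≈ -80.00 dB

-80.0 dB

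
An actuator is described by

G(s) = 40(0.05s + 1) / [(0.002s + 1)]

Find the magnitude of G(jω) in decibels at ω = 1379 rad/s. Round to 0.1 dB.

59.5 dB

At ω = 1379 rad/s:
zero (1 + j1379·0.05) = 1 + j68.95 → |·| ≈ 68.957, ∠ ≈ 89.17°
pole (1 + j1379·0.002) = 1 + j2.758 → |·| ≈ 2.9337, ∠ ≈ 70.07°
|G| = 40 · 68.957 / (2.9337) ≈ 940.21
Gain = 20 log₁₀(940.21) ≈ 59.46 dB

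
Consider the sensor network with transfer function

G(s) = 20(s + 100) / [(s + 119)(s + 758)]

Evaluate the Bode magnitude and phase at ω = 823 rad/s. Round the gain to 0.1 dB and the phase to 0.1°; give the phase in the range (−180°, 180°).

-35.0 dB, -46.1°

At s = jω = j823:
zero (s+100): 100 + j823 → |·| = √(100²+823²) = √687329 ≈ 829.05, ∠ = arctan(823/100) ≈ 83.07°
pole (s+119): 119 + j823 → |·| = √(119²+823²) = √691490 ≈ 831.56, ∠ = arctan(823/119) ≈ 81.77°
pole (s+758): 758 + j823 → |·| = √(758²+823²) = √1251893 ≈ 1118.9, ∠ = arctan(823/758) ≈ 47.35°
|G| = 20 · 829.05 / 9.3043e+05 ≈ 0.017821
Gain = 20 log₁₀(0.017821) ≈ -34.98 dB
∠G = 83.07° − 129.12° = -46.05°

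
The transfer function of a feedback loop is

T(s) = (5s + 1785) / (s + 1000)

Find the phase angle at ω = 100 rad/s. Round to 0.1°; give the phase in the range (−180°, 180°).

9.9°

Substitute s = j100:
Numerator: 5(j100) + 1785 = 1785 + j500
Denominator: (j100) + 1000 = 1000 + j100
|N| = √(1785² + 500²) ≈ 1853.7, ∠N ≈ 15.65°
|D| = √(1000² + 100²) ≈ 1005, ∠D ≈ 5.71°
∠T = 15.65° − 5.71° = 9.94°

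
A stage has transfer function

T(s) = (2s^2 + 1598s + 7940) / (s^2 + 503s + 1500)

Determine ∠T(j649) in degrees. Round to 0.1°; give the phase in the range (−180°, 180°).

-13.3°

Substitute s = j649:
Numerator: 2(j649)^2 + 1598(j649) + 7940 = -834462 + j1037102
Denominator: (j649)^2 + 503(j649) + 1500 = -419701 + j326447
|N| = √(834462² + 1037102²) ≈ 1.3311e+06, ∠N ≈ 128.82°
|D| = √(419701² + 326447²) ≈ 5.3171e+05, ∠D ≈ 142.12°
∠T = 128.82° − 142.12° = -13.30°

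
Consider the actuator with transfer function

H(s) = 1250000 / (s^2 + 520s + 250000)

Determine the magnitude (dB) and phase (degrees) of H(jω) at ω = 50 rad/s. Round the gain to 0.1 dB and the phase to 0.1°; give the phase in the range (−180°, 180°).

14.0 dB, -6.0°

At s = jω = j50:
quadratic: (j50)² + 520·j50 + 250000 = 247500 + j26000 → |·| ≈ 2.4886e+05, ∠ ≈ 6.00°
|H| = 1250000 / 2.4886e+05 ≈ 5.0229
Gain = 20 log₁₀(5.0229) ≈ 14.02 dB
∠H = 0.00° − 6.00° = -6.00°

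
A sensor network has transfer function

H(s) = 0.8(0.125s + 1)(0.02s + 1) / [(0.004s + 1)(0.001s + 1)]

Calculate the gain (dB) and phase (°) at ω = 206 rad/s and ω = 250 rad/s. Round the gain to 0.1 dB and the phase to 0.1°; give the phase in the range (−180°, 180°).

At ω = 206 rad/s:
zero (1 + j206·0.125) = 1 + j25.75 → |·| ≈ 25.769, ∠ ≈ 87.78°
zero (1 + j206·0.02) = 1 + j4.12 → |·| ≈ 4.2396, ∠ ≈ 76.36°
pole (1 + j206·0.004) = 1 + j0.824 → |·| ≈ 1.2958, ∠ ≈ 39.49°
pole (1 + j206·0.001) = 1 + j0.206 → |·| ≈ 1.021, ∠ ≈ 11.64°
|H| = 0.8 · 25.769 · 4.2396 / (1.2958 · 1.021) ≈ 66.062
Gain = 20 log₁₀(66.062) ≈ 36.40 dB
∠H = (87.78° + 76.36°) − (39.49° + 11.64°) = 113.01°

At ω = 250 rad/s:
zero (1 + j250·0.125) = 1 + j31.25 → |·| ≈ 31.266, ∠ ≈ 88.17°
zero (1 + j250·0.02) = 1 + j5 → |·| ≈ 5.099, ∠ ≈ 78.69°
pole (1 + j250·0.004) = 1 + j1 → |·| ≈ 1.4142, ∠ ≈ 45.00°
pole (1 + j250·0.001) = 1 + j0.25 → |·| ≈ 1.0308, ∠ ≈ 14.04°
|H| = 0.8 · 31.266 · 5.099 / (1.4142 · 1.0308) ≈ 87.491
Gain = 20 log₁₀(87.491) ≈ 38.84 dB
∠H = (88.17° + 78.69°) − (45.00° + 14.04°) = 107.82°

ω = 206: 36.4 dB, 113.0°; ω = 250: 38.8 dB, 107.8°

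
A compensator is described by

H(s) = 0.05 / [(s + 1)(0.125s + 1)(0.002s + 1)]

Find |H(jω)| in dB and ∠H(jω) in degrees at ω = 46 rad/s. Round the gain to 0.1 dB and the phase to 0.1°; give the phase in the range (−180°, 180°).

At ω = 46 rad/s:
pole (1 + j46·1) = 1 + j46 → |·| ≈ 46.011, ∠ ≈ 88.75°
pole (1 + j46·0.125) = 1 + j5.75 → |·| ≈ 5.8363, ∠ ≈ 80.13°
pole (1 + j46·0.002) = 1 + j0.092 → |·| ≈ 1.0042, ∠ ≈ 5.26°
|H| = 0.05 · 1 / (46.011 · 5.8363 · 1.0042) ≈ 0.00018542
Gain = 20 log₁₀(0.00018542) ≈ -74.64 dB
∠H = (0°) − (88.75° + 80.13° + 5.26°) = -174.14°

-74.6 dB, -174.1°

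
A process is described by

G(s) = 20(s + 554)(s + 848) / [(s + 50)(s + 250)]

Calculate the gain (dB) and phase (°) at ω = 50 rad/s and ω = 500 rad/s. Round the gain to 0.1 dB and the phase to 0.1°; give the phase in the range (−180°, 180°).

ω = 50: 54.4 dB, -47.8°; ω = 500: 34.4 dB, -75.1°

At s = jω = j50:
zero (s+554): 554 + j50 → |·| = √(554²+50²) = √309416 ≈ 556.25, ∠ = arctan(50/554) ≈ 5.16°
zero (s+848): 848 + j50 → |·| = √(848²+50²) = √721604 ≈ 849.47, ∠ = arctan(50/848) ≈ 3.37°
pole (s+50): 50 + j50 → |·| = √(50²+50²) = √5000 ≈ 70.711, ∠ = arctan(50/50) ≈ 45.00°
pole (s+250): 250 + j50 → |·| = √(250²+50²) = √65000 ≈ 254.95, ∠ = arctan(50/250) ≈ 11.31°
|G| = 20 · 4.7252e+05 / 18028 ≈ 524.21
Gain = 20 log₁₀(524.21) ≈ 54.39 dB
∠G = 8.53° − 56.31° = -47.78°

At s = jω = j500:
zero (s+554): 554 + j500 → |·| = √(554²+500²) = √556916 ≈ 746.27, ∠ = arctan(500/554) ≈ 42.07°
zero (s+848): 848 + j500 → |·| = √(848²+500²) = √969104 ≈ 984.43, ∠ = arctan(500/848) ≈ 30.52°
pole (s+50): 50 + j500 → |·| = √(50²+500²) = √252500 ≈ 502.49, ∠ = arctan(500/50) ≈ 84.29°
pole (s+250): 250 + j500 → |·| = √(250²+500²) = √312500 ≈ 559.02, ∠ = arctan(500/250) ≈ 63.43°
|G| = 20 · 7.3465e+05 / 2.809e+05 ≈ 52.307
Gain = 20 log₁₀(52.307) ≈ 34.37 dB
∠G = 72.59° − 147.72° = -75.13°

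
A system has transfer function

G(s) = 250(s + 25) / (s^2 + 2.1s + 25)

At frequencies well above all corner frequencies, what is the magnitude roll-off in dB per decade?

-20 dB/decade

Each pole contributes −20 dB/decade at high frequency; each zero contributes +20 dB/decade.
Net: 1 zero(s) − 2 pole(s) → -20 dB/decade.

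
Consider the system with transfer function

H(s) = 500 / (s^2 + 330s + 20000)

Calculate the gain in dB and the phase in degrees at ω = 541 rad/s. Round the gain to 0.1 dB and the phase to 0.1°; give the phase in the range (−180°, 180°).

-56.3 dB, -146.8°

Substitute s = j541:
Numerator: 500 = 500 + j0
Denominator: (j541)^2 + 330(j541) + 20000 = -272681 + j178530
|N| = √(500² + 0²) ≈ 500, ∠N ≈ 0.00°
|D| = √(272681² + 178530²) ≈ 3.2593e+05, ∠D ≈ 146.79°
|H| = 500 / 3.2593e+05 ≈ 0.0015341
Gain = 20 log₁₀(0.0015341) ≈ -56.28 dB
∠H = 0.00° − 146.79° = -146.79°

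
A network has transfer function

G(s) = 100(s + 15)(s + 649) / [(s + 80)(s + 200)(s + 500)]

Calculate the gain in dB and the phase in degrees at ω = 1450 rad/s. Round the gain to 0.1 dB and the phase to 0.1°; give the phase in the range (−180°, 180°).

-23.0 dB, -84.7°

At s = jω = j1450:
zero (s+15): 15 + j1450 → |·| = √(15²+1450²) = √2102725 ≈ 1450.1, ∠ = arctan(1450/15) ≈ 89.41°
zero (s+649): 649 + j1450 → |·| = √(649²+1450²) = √2523701 ≈ 1588.6, ∠ = arctan(1450/649) ≈ 65.89°
pole (s+80): 80 + j1450 → |·| = √(80²+1450²) = √2108900 ≈ 1452.2, ∠ = arctan(1450/80) ≈ 86.84°
pole (s+200): 200 + j1450 → |·| = √(200²+1450²) = √2142500 ≈ 1463.7, ∠ = arctan(1450/200) ≈ 82.15°
pole (s+500): 500 + j1450 → |·| = √(500²+1450²) = √2352500 ≈ 1533.8, ∠ = arctan(1450/500) ≈ 70.97°
|G| = 100 · 2.3036e+06 / 3.2602e+09 ≈ 0.070658
Gain = 20 log₁₀(0.070658) ≈ -23.02 dB
∠G = 155.30° − 239.96° = -84.66°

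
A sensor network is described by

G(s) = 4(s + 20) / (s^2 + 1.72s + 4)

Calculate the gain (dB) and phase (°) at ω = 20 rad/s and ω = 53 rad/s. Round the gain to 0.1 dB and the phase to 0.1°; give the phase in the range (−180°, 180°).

ω = 20: -10.9 dB, -130.0°; ω = 53: -21.9 dB, -108.8°

At s = jω = j20:
zero (s+20): 20 + j20 → |·| = √(20²+20²) = √800 ≈ 28.284, ∠ = arctan(20/20) ≈ 45.00°
quadratic: (j20)² + 1.72·j20 + 4 = -396 + j34.4 → |·| ≈ 397.49, ∠ ≈ 175.04°
|G| = 4 · 28.284 / 397.49 ≈ 0.28463
Gain = 20 log₁₀(0.28463) ≈ -10.91 dB
∠G = 45.00° − 175.04° = -130.04°

At s = jω = j53:
zero (s+20): 20 + j53 → |·| = √(20²+53²) = √3209 ≈ 56.648, ∠ = arctan(53/20) ≈ 69.33°
quadratic: (j53)² + 1.72·j53 + 4 = -2805 + j91.16 → |·| ≈ 2806.5, ∠ ≈ 178.14°
|G| = 4 · 56.648 / 2806.5 ≈ 0.080738
Gain = 20 log₁₀(0.080738) ≈ -21.86 dB
∠G = 69.33° − 178.14° = -108.81°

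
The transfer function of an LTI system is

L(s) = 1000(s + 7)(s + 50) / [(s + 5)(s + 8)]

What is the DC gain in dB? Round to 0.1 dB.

L(0) = 1000·7·50 / (5·8) = 8750
20 log₁₀(8750) ≈ 78.84 dB

78.8 dB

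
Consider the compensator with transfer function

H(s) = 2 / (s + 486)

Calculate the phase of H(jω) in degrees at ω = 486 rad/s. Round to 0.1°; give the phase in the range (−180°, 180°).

Substitute s = j486:
Numerator: 2 = 2 + j0
Denominator: (j486) + 486 = 486 + j486
|N| = √(2² + 0²) ≈ 2, ∠N ≈ 0.00°
|D| = √(486² + 486²) ≈ 687.31, ∠D ≈ 45.00°
∠H = 0.00° − 45.00° = -45.00°

-45.0°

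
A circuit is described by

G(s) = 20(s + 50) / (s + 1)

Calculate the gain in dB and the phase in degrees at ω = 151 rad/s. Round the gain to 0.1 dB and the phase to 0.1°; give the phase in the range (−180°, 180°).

At s = jω = j151:
zero (s+50): 50 + j151 → |·| = √(50²+151²) = √25301 ≈ 159.06, ∠ = arctan(151/50) ≈ 71.68°
pole (s+1): 1 + j151 → |·| = √(1²+151²) = √22802 ≈ 151, ∠ = arctan(151/1) ≈ 89.62°
|G| = 20 · 159.06 / 151 ≈ 21.068
Gain = 20 log₁₀(21.068) ≈ 26.47 dB
∠G = 71.68° − 89.62° = -17.94°

26.5 dB, -17.9°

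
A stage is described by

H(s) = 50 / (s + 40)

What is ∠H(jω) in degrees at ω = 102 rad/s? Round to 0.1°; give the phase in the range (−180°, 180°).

Substitute s = j102:
Numerator: 50 = 50 + j0
Denominator: (j102) + 40 = 40 + j102
|N| = √(50² + 0²) ≈ 50, ∠N ≈ 0.00°
|D| = √(40² + 102²) ≈ 109.56, ∠D ≈ 68.59°
∠H = 0.00° − 68.59° = -68.59°

-68.6°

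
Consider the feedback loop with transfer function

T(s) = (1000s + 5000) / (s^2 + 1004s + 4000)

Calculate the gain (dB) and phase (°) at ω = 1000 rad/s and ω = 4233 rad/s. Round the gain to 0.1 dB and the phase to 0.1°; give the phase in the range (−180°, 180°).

ω = 1000: -3.0 dB, -45.1°; ω = 4233: -12.8 dB, -76.7°

Substitute s = j1000:
Numerator: 1000(j1000) + 5000 = 5000 + j1000000
Denominator: (j1000)^2 + 1004(j1000) + 4000 = -996000 + j1004000
|N| = √(5000² + 1000000²) ≈ 1e+06, ∠N ≈ 89.71°
|D| = √(996000² + 1004000²) ≈ 1.4142e+06, ∠D ≈ 134.77°
|T| = 1e+06 / 1.4142e+06 ≈ 0.70711
Gain = 20 log₁₀(0.70711) ≈ -3.01 dB
∠T = 89.71° − 134.77° = -45.06°

Substitute s = j4233:
Numerator: 1000(j4233) + 5000 = 5000 + j4233000
Denominator: (j4233)^2 + 1004(j4233) + 4000 = -17914289 + j4249932
|N| = √(5000² + 4233000²) ≈ 4.233e+06, ∠N ≈ 89.93°
|D| = √(17914289² + 4249932²) ≈ 1.8412e+07, ∠D ≈ 166.65°
|T| = 4.233e+06 / 1.8412e+07 ≈ 0.2299
Gain = 20 log₁₀(0.2299) ≈ -12.77 dB
∠T = 89.93° − 166.65° = -76.72°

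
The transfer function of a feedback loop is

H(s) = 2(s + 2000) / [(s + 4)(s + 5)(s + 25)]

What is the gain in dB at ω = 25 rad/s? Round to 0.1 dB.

-15.1 dB

At s = jω = j25:
zero (s+2000): 2000 + j25 → |·| = √(2000²+25²) = √4000625 ≈ 2000.2, ∠ = arctan(25/2000) ≈ 0.72°
pole (s+4): 4 + j25 → |·| = √(4²+25²) = √641 ≈ 25.318, ∠ = arctan(25/4) ≈ 80.91°
pole (s+5): 5 + j25 → |·| = √(5²+25²) = √650 ≈ 25.495, ∠ = arctan(25/5) ≈ 78.69°
pole (s+25): 25 + j25 → |·| = √(25²+25²) = √1250 ≈ 35.355, ∠ = arctan(25/25) ≈ 45.00°
|H| = 2 · 2000.2 / 22821 ≈ 0.17529
Gain = 20 log₁₀(0.17529) ≈ -15.12 dB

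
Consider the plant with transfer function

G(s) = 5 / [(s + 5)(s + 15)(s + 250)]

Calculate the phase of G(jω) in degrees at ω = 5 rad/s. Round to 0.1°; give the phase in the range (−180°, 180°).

-64.6°

At s = jω = j5:
pole (s+5): 5 + j5 → |·| = √(5²+5²) = √50 ≈ 7.0711, ∠ = arctan(5/5) ≈ 45.00°
pole (s+15): 15 + j5 → |·| = √(15²+5²) = √250 ≈ 15.811, ∠ = arctan(5/15) ≈ 18.43°
pole (s+250): 250 + j5 → |·| = √(250²+5²) = √62525 ≈ 250.05, ∠ = arctan(5/250) ≈ 1.15°
∠G = 0.00° − 64.58° = -64.58°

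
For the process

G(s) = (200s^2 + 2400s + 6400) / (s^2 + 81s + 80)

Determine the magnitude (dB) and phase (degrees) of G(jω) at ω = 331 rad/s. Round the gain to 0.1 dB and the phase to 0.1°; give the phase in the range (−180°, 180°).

45.8 dB, 11.7°

Substitute s = j331:
Numerator: 200(j331)^2 + 2400(j331) + 6400 = -21905800 + j794400
Denominator: (j331)^2 + 81(j331) + 80 = -109481 + j26811
|N| = √(21905800² + 794400²) ≈ 2.192e+07, ∠N ≈ 177.92°
|D| = √(109481² + 26811²) ≈ 1.1272e+05, ∠D ≈ 166.24°
|G| = 2.192e+07 / 1.1272e+05 ≈ 194.46
Gain = 20 log₁₀(194.46) ≈ 45.78 dB
∠G = 177.92° − 166.24° = 11.68°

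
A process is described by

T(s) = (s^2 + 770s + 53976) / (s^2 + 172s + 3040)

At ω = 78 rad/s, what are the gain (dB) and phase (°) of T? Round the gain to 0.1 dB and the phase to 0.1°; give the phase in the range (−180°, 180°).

Substitute s = j78:
Numerator: (j78)^2 + 770(j78) + 53976 = 47892 + j60060
Denominator: (j78)^2 + 172(j78) + 3040 = -3044 + j13416
|N| = √(47892² + 60060²) ≈ 76817, ∠N ≈ 51.43°
|D| = √(3044² + 13416²) ≈ 13757, ∠D ≈ 102.78°
|T| = 76817 / 13757 ≈ 5.5838
Gain = 20 log₁₀(5.5838) ≈ 14.94 dB
∠T = 51.43° − 102.78° = -51.35°

14.9 dB, -51.4°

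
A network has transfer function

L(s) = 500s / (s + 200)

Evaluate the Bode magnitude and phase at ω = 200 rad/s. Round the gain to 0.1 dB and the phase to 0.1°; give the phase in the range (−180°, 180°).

At s = jω = j200:
zero at origin: s = j200 → |·| = 200, ∠ = 90.00°
pole (s+200): 200 + j200 → |·| = √(200²+200²) = √80000 ≈ 282.84, ∠ = arctan(200/200) ≈ 45.00°
|L| = 500 · 200 / 282.84 ≈ 353.56
Gain = 20 log₁₀(353.56) ≈ 50.97 dB
∠L = 90.00° − 45.00° = 45.00°

51.0 dB, 45.0°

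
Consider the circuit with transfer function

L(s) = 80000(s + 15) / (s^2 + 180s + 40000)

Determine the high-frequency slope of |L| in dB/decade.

Each pole contributes −20 dB/decade at high frequency; each zero contributes +20 dB/decade.
Net: 1 zero(s) − 2 pole(s) → -20 dB/decade.

-20 dB/decade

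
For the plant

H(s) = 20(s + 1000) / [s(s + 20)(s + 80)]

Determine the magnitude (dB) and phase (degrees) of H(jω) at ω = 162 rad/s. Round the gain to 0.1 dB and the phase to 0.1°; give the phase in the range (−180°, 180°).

At s = jω = j162:
zero (s+1000): 1000 + j162 → |·| = √(1000²+162²) = √1026244 ≈ 1013, ∠ = arctan(162/1000) ≈ 9.20°
pole (s+20): 20 + j162 → |·| = √(20²+162²) = √26644 ≈ 163.23, ∠ = arctan(162/20) ≈ 82.96°
pole (s+80): 80 + j162 → |·| = √(80²+162²) = √32644 ≈ 180.68, ∠ = arctan(162/80) ≈ 63.72°
pole at origin: |s| = 162, ∠ = 90.00° (in denominator)
|H| = 20 · 1013 / 4.7778e+06 ≈ 0.0042404
Gain = 20 log₁₀(0.0042404) ≈ -47.45 dB
∠H = 9.20° − 236.68° = -227.48° ≡ 132.52° (principal value)

-47.5 dB, 132.5°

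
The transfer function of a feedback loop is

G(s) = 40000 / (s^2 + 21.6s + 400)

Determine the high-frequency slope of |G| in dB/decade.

Each pole contributes −20 dB/decade at high frequency; each zero contributes +20 dB/decade.
Net: 0 zero(s) − 2 pole(s) → -40 dB/decade.

-40 dB/decade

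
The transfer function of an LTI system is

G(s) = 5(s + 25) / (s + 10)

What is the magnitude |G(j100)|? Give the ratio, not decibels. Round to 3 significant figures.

5.13

At s = jω = j100:
zero (s+25): 25 + j100 → |·| = √(25²+100²) = √10625 ≈ 103.08, ∠ = arctan(100/25) ≈ 75.96°
pole (s+10): 10 + j100 → |·| = √(10²+100²) = √10100 ≈ 100.5, ∠ = arctan(100/10) ≈ 84.29°
|G| = 5 · 103.08 / 100.5 ≈ 5.1284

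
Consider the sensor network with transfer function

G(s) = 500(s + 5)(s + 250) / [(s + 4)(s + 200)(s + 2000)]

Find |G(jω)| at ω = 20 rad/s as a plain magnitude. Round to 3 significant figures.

At s = jω = j20:
zero (s+5): 5 + j20 → |·| = √(5²+20²) = √425 ≈ 20.616, ∠ = arctan(20/5) ≈ 75.96°
zero (s+250): 250 + j20 → |·| = √(250²+20²) = √62900 ≈ 250.8, ∠ = arctan(20/250) ≈ 4.57°
pole (s+4): 4 + j20 → |·| = √(4²+20²) = √416 ≈ 20.396, ∠ = arctan(20/4) ≈ 78.69°
pole (s+200): 200 + j20 → |·| = √(200²+20²) = √40400 ≈ 201, ∠ = arctan(20/200) ≈ 5.71°
pole (s+2000): 2000 + j20 → |·| = √(2000²+20²) = √4000400 ≈ 2000.1, ∠ = arctan(20/2000) ≈ 0.57°
|G| = 500 · 5170.5 / 8.1996e+06 ≈ 0.31529

0.315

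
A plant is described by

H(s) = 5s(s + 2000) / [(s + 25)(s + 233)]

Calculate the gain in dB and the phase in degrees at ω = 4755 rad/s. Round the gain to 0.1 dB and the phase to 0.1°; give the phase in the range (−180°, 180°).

14.7 dB, -19.7°

At s = jω = j4755:
zero (s+2000): 2000 + j4755 → |·| = √(2000²+4755²) = √26610025 ≈ 5158.5, ∠ = arctan(4755/2000) ≈ 67.19°
zero at origin: s = j4755 → |·| = 4755, ∠ = 90.00°
pole (s+25): 25 + j4755 → |·| = √(25²+4755²) = √22610650 ≈ 4755.1, ∠ = arctan(4755/25) ≈ 89.70°
pole (s+233): 233 + j4755 → |·| = √(233²+4755²) = √22664314 ≈ 4760.7, ∠ = arctan(4755/233) ≈ 87.19°
|H| = 5 · 2.4529e+07 / 2.2638e+07 ≈ 5.4177
Gain = 20 log₁₀(5.4177) ≈ 14.68 dB
∠H = 157.19° − 176.89° = -19.70°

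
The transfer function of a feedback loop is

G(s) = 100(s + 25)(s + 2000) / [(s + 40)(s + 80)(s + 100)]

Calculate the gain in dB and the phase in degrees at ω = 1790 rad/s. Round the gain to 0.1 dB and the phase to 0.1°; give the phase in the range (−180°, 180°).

At s = jω = j1790:
zero (s+25): 25 + j1790 → |·| = √(25²+1790²) = √3204725 ≈ 1790.2, ∠ = arctan(1790/25) ≈ 89.20°
zero (s+2000): 2000 + j1790 → |·| = √(2000²+1790²) = √7204100 ≈ 2684, ∠ = arctan(1790/2000) ≈ 41.83°
pole (s+40): 40 + j1790 → |·| = √(40²+1790²) = √3205700 ≈ 1790.4, ∠ = arctan(1790/40) ≈ 88.72°
pole (s+80): 80 + j1790 → |·| = √(80²+1790²) = √3210500 ≈ 1791.8, ∠ = arctan(1790/80) ≈ 87.44°
pole (s+100): 100 + j1790 → |·| = √(100²+1790²) = √3214100 ≈ 1792.8, ∠ = arctan(1790/100) ≈ 86.80°
|G| = 100 · 4.8049e+06 / 5.7514e+09 ≈ 0.083543
Gain = 20 log₁₀(0.083543) ≈ -21.56 dB
∠G = 131.03° − 262.96° = -131.93°

-21.6 dB, -131.9°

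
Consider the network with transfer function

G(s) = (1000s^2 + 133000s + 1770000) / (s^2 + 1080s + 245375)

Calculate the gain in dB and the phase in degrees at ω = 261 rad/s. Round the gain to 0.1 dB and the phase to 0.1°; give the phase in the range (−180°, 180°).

Substitute s = j261:
Numerator: 1000(j261)^2 + 133000(j261) + 1770000 = -66351000 + j34713000
Denominator: (j261)^2 + 1080(j261) + 245375 = 177254 + j281880
|N| = √(66351000² + 34713000²) ≈ 7.4883e+07, ∠N ≈ 152.38°
|D| = √(177254² + 281880²) ≈ 3.3298e+05, ∠D ≈ 57.84°
|G| = 7.4883e+07 / 3.3298e+05 ≈ 224.89
Gain = 20 log₁₀(224.89) ≈ 47.04 dB
∠G = 152.38° − 57.84° = 94.54°

47.0 dB, 94.5°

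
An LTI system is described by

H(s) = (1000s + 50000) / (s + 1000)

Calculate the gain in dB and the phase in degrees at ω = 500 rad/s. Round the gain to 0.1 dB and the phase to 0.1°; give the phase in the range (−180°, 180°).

53.1 dB, 57.7°

Substitute s = j500:
Numerator: 1000(j500) + 50000 = 50000 + j500000
Denominator: (j500) + 1000 = 1000 + j500
|N| = √(50000² + 500000²) ≈ 5.0249e+05, ∠N ≈ 84.29°
|D| = √(1000² + 500²) ≈ 1118, ∠D ≈ 26.57°
|H| = 5.0249e+05 / 1118 ≈ 449.45
Gain = 20 log₁₀(449.45) ≈ 53.05 dB
∠H = 84.29° − 26.57° = 57.72°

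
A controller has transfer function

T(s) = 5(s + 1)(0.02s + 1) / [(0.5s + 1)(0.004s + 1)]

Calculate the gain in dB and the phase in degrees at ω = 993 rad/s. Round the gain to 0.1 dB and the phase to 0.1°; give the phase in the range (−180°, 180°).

At ω = 993 rad/s:
zero (1 + j993·1) = 1 + j993 → |·| ≈ 993, ∠ ≈ 89.94°
zero (1 + j993·0.02) = 1 + j19.86 → |·| ≈ 19.885, ∠ ≈ 87.12°
pole (1 + j993·0.5) = 1 + j496.5 → |·| ≈ 496.5, ∠ ≈ 89.88°
pole (1 + j993·0.004) = 1 + j3.972 → |·| ≈ 4.0959, ∠ ≈ 75.87°
|T| = 5 · 993 · 19.885 / (496.5 · 4.0959) ≈ 48.549
Gain = 20 log₁₀(48.549) ≈ 33.72 dB
∠T = (89.94° + 87.12°) − (89.88° + 75.87°) = 11.31°

33.7 dB, 11.3°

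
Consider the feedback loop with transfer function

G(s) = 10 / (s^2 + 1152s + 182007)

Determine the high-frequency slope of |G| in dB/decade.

Each pole contributes −20 dB/decade at high frequency; each zero contributes +20 dB/decade.
Net: 0 zero(s) − 2 pole(s) → -40 dB/decade.

-40 dB/decade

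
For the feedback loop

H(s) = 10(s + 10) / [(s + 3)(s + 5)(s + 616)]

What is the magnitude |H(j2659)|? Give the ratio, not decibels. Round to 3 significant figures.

At s = jω = j2659:
zero (s+10): 10 + j2659 → |·| = √(10²+2659²) = √7070381 ≈ 2659, ∠ = arctan(2659/10) ≈ 89.78°
pole (s+3): 3 + j2659 → |·| = √(3²+2659²) = √7070290 ≈ 2659, ∠ = arctan(2659/3) ≈ 89.94°
pole (s+5): 5 + j2659 → |·| = √(5²+2659²) = √7070306 ≈ 2659, ∠ = arctan(2659/5) ≈ 89.89°
pole (s+616): 616 + j2659 → |·| = √(616²+2659²) = √7449737 ≈ 2729.4, ∠ = arctan(2659/616) ≈ 76.96°
|H| = 10 · 2659 / 1.9298e+10 ≈ 1.3779e-06

1.38e-06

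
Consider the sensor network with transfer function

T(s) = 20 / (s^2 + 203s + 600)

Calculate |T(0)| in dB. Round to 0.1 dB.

-29.5 dB

T(0) = 20 / 600 ≈ 0.033333
20 log₁₀(0.033333) ≈ -29.54 dB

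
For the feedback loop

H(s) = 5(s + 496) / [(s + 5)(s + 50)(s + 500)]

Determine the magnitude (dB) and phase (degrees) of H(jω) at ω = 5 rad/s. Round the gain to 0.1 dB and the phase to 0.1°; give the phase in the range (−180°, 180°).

-37.1 dB, -50.7°

At s = jω = j5:
zero (s+496): 496 + j5 → |·| = √(496²+5²) = √246041 ≈ 496.03, ∠ = arctan(5/496) ≈ 0.58°
pole (s+5): 5 + j5 → |·| = √(5²+5²) = √50 ≈ 7.0711, ∠ = arctan(5/5) ≈ 45.00°
pole (s+50): 50 + j5 → |·| = √(50²+5²) = √2525 ≈ 50.249, ∠ = arctan(5/50) ≈ 5.71°
pole (s+500): 500 + j5 → |·| = √(500²+5²) = √250025 ≈ 500.02, ∠ = arctan(5/500) ≈ 0.57°
|H| = 5 · 496.03 / 1.7766e+05 ≈ 0.01396
Gain = 20 log₁₀(0.01396) ≈ -37.10 dB
∠H = 0.58° − 51.28° = -50.70°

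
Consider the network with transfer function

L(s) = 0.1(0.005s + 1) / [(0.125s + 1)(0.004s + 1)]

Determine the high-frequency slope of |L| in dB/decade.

-20 dB/decade

Each pole contributes −20 dB/decade at high frequency; each zero contributes +20 dB/decade.
Net: 1 zero(s) − 2 pole(s) → -20 dB/decade.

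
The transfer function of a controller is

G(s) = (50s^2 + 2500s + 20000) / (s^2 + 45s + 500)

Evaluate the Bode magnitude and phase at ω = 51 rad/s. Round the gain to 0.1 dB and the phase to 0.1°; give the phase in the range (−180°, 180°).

Substitute s = j51:
Numerator: 50(j51)^2 + 2500(j51) + 20000 = -110050 + j127500
Denominator: (j51)^2 + 45(j51) + 500 = -2101 + j2295
|N| = √(110050² + 127500²) ≈ 1.6843e+05, ∠N ≈ 130.80°
|D| = √(2101² + 2295²) ≈ 3111.5, ∠D ≈ 132.47°
|G| = 1.6843e+05 / 3111.5 ≈ 54.131
Gain = 20 log₁₀(54.131) ≈ 34.67 dB
∠G = 130.80° − 132.47° = -1.67°

34.7 dB, -1.7°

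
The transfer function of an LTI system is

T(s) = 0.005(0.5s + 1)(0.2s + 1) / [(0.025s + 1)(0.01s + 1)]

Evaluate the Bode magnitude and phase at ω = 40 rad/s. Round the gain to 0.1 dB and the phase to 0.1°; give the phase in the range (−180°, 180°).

At ω = 40 rad/s:
zero (1 + j40·0.5) = 1 + j20 → |·| ≈ 20.025, ∠ ≈ 87.14°
zero (1 + j40·0.2) = 1 + j8 → |·| ≈ 8.0623, ∠ ≈ 82.87°
pole (1 + j40·0.025) = 1 + j1 → |·| ≈ 1.4142, ∠ ≈ 45.00°
pole (1 + j40·0.01) = 1 + j0.4 → |·| ≈ 1.077, ∠ ≈ 21.80°
|T| = 0.005 · 20.025 · 8.0623 / (1.4142 · 1.077) ≈ 0.53
Gain = 20 log₁₀(0.53) ≈ -5.51 dB
∠T = (87.14° + 82.87°) − (45.00° + 21.80°) = 103.21°

-5.5 dB, 103.2°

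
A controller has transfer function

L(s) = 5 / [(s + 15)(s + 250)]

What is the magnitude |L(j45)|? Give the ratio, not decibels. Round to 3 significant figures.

0.000415

At s = jω = j45:
pole (s+15): 15 + j45 → |·| = √(15²+45²) = √2250 ≈ 47.434, ∠ = arctan(45/15) ≈ 71.57°
pole (s+250): 250 + j45 → |·| = √(250²+45²) = √64525 ≈ 254.02, ∠ = arctan(45/250) ≈ 10.20°
|L| = 5 / 12049 ≈ 0.00041497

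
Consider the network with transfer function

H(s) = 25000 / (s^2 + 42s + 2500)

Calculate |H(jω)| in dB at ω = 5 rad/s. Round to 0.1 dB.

At s = jω = j5:
quadratic: (j5)² + 42·j5 + 2500 = 2475 + j210 → |·| ≈ 2483.9, ∠ ≈ 4.85°
|H| = 25000 / 2483.9 ≈ 10.065
Gain = 20 log₁₀(10.065) ≈ 20.06 dB

20.1 dB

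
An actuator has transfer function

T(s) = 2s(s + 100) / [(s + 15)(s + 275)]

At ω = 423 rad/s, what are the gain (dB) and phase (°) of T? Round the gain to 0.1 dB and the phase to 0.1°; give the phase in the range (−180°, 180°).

At s = jω = j423:
zero (s+100): 100 + j423 → |·| = √(100²+423²) = √188929 ≈ 434.66, ∠ = arctan(423/100) ≈ 76.70°
zero at origin: s = j423 → |·| = 423, ∠ = 90.00°
pole (s+15): 15 + j423 → |·| = √(15²+423²) = √179154 ≈ 423.27, ∠ = arctan(423/15) ≈ 87.97°
pole (s+275): 275 + j423 → |·| = √(275²+423²) = √254554 ≈ 504.53, ∠ = arctan(423/275) ≈ 56.97°
|T| = 2 · 1.8386e+05 / 2.1355e+05 ≈ 1.7219
Gain = 20 log₁₀(1.7219) ≈ 4.72 dB
∠T = 166.70° − 144.94° = 21.76°

4.7 dB, 21.8°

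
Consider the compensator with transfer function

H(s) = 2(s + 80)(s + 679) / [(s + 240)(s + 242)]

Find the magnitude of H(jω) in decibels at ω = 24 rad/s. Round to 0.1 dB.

At s = jω = j24:
zero (s+80): 80 + j24 → |·| = √(80²+24²) = √6976 ≈ 83.522, ∠ = arctan(24/80) ≈ 16.70°
zero (s+679): 679 + j24 → |·| = √(679²+24²) = √461617 ≈ 679.42, ∠ = arctan(24/679) ≈ 2.02°
pole (s+240): 240 + j24 → |·| = √(240²+24²) = √58176 ≈ 241.2, ∠ = arctan(24/240) ≈ 5.71°
pole (s+242): 242 + j24 → |·| = √(242²+24²) = √59140 ≈ 243.19, ∠ = arctan(24/242) ≈ 5.66°
|H| = 2 · 56747 / 58657 ≈ 1.9349
Gain = 20 log₁₀(1.9349) ≈ 5.73 dB

5.7 dB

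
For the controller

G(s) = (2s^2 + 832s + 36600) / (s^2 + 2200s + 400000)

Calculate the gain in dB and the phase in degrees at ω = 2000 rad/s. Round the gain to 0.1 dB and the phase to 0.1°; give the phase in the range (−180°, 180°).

3.1 dB, 38.9°

Substitute s = j2000:
Numerator: 2(j2000)^2 + 832(j2000) + 36600 = -7963400 + j1664000
Denominator: (j2000)^2 + 2200(j2000) + 400000 = -3600000 + j4400000
|N| = √(7963400² + 1664000²) ≈ 8.1354e+06, ∠N ≈ 168.20°
|D| = √(3600000² + 4400000²) ≈ 5.6851e+06, ∠D ≈ 129.29°
|G| = 8.1354e+06 / 5.6851e+06 ≈ 1.431
Gain = 20 log₁₀(1.431) ≈ 3.11 dB
∠G = 168.20° − 129.29° = 38.91°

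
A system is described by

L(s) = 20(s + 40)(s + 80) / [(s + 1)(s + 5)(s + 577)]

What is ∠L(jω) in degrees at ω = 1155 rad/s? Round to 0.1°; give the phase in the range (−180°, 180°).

At s = jω = j1155:
zero (s+40): 40 + j1155 → |·| = √(40²+1155²) = √1335625 ≈ 1155.7, ∠ = arctan(1155/40) ≈ 88.02°
zero (s+80): 80 + j1155 → |·| = √(80²+1155²) = √1340425 ≈ 1157.8, ∠ = arctan(1155/80) ≈ 86.04°
pole (s+1): 1 + j1155 → |·| = √(1²+1155²) = √1334026 ≈ 1155, ∠ = arctan(1155/1) ≈ 89.95°
pole (s+5): 5 + j1155 → |·| = √(5²+1155²) = √1334050 ≈ 1155, ∠ = arctan(1155/5) ≈ 89.75°
pole (s+577): 577 + j1155 → |·| = √(577²+1155²) = √1666954 ≈ 1291.1, ∠ = arctan(1155/577) ≈ 63.45°
∠L = 174.06° − 243.15° = -69.09°

-69.1°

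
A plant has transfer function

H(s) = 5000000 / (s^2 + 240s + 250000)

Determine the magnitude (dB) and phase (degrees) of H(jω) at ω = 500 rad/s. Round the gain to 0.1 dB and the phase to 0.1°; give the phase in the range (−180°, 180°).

32.4 dB, -90.0°

At s = jω = j500:
quadratic: (j500)² + 240·j500 + 250000 = 0 + j120000 → |·| ≈ 1.2e+05, ∠ ≈ 90.00°
|H| = 5000000 / 1.2e+05 ≈ 41.667
Gain = 20 log₁₀(41.667) ≈ 32.40 dB
∠H = 0.00° − 90.00° = -90.00°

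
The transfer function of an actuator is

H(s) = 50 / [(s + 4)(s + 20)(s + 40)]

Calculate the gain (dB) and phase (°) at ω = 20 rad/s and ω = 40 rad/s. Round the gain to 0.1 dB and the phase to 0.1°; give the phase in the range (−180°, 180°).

At s = jω = j20:
pole (s+4): 4 + j20 → |·| = √(4²+20²) = √416 ≈ 20.396, ∠ = arctan(20/4) ≈ 78.69°
pole (s+20): 20 + j20 → |·| = √(20²+20²) = √800 ≈ 28.284, ∠ = arctan(20/20) ≈ 45.00°
pole (s+40): 40 + j20 → |·| = √(40²+20²) = √2000 ≈ 44.721, ∠ = arctan(20/40) ≈ 26.57°
|H| = 50 / 25799 ≈ 0.0019381
Gain = 20 log₁₀(0.0019381) ≈ -54.25 dB
∠H = 0.00° − 150.26° = -150.26°

At s = jω = j40:
pole (s+4): 4 + j40 → |·| = √(4²+40²) = √1616 ≈ 40.2, ∠ = arctan(40/4) ≈ 84.29°
pole (s+20): 20 + j40 → |·| = √(20²+40²) = √2000 ≈ 44.721, ∠ = arctan(40/20) ≈ 63.43°
pole (s+40): 40 + j40 → |·| = √(40²+40²) = √3200 ≈ 56.569, ∠ = arctan(40/40) ≈ 45.00°
|H| = 50 / 1.017e+05 ≈ 0.00049164
Gain = 20 log₁₀(0.00049164) ≈ -66.17 dB
∠H = 0.00° − 192.72° = -192.72° ≡ 167.28° (principal value)

ω = 20: -54.3 dB, -150.3°; ω = 40: -66.2 dB, 167.3°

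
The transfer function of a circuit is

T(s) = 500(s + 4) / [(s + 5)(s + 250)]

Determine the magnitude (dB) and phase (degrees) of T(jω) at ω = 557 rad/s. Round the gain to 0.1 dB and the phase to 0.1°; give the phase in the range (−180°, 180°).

-1.7 dB, -65.7°

At s = jω = j557:
zero (s+4): 4 + j557 → |·| = √(4²+557²) = √310265 ≈ 557.01, ∠ = arctan(557/4) ≈ 89.59°
pole (s+5): 5 + j557 → |·| = √(5²+557²) = √310274 ≈ 557.02, ∠ = arctan(557/5) ≈ 89.49°
pole (s+250): 250 + j557 → |·| = √(250²+557²) = √372749 ≈ 610.53, ∠ = arctan(557/250) ≈ 65.83°
|T| = 500 · 557.01 / 3.4008e+05 ≈ 0.81894
Gain = 20 log₁₀(0.81894) ≈ -1.73 dB
∠T = 89.59° − 155.32° = -65.73°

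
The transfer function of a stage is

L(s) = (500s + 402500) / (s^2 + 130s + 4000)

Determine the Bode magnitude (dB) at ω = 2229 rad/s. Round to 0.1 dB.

Substitute s = j2229:
Numerator: 500(j2229) + 402500 = 402500 + j1114500
Denominator: (j2229)^2 + 130(j2229) + 4000 = -4964441 + j289770
|N| = √(402500² + 1114500²) ≈ 1.185e+06, ∠N ≈ 70.14°
|D| = √(4964441² + 289770²) ≈ 4.9729e+06, ∠D ≈ 176.66°
|L| = 1.185e+06 / 4.9729e+06 ≈ 0.23829
Gain = 20 log₁₀(0.23829) ≈ -12.46 dB

-12.5 dB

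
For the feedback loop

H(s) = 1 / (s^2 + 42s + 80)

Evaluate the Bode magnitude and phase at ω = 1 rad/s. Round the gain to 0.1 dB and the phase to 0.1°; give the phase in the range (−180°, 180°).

Substitute s = j1:
Numerator: 1 = 1 + j0
Denominator: (j1)^2 + 42(j1) + 80 = 79 + j42
|N| = √(1² + 0²) ≈ 1, ∠N ≈ 0.00°
|D| = √(79² + 42²) ≈ 89.471, ∠D ≈ 28.00°
|H| = 1 / 89.471 ≈ 0.011177
Gain = 20 log₁₀(0.011177) ≈ -39.03 dB
∠H = 0.00° − 28.00° = -28.00°

-39.0 dB, -28.0°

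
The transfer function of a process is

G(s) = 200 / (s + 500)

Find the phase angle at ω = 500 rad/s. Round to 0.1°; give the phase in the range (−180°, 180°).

At s = jω = j500:
pole (s+500): 500 + j500 → |·| = √(500²+500²) = √500000 ≈ 707.11, ∠ = arctan(500/500) ≈ 45.00°
∠G = 0.00° − 45.00° = -45.00°

-45.0°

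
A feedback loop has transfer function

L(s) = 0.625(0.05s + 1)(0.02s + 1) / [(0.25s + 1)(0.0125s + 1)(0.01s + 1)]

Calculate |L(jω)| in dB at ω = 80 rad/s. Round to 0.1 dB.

At ω = 80 rad/s:
zero (1 + j80·0.05) = 1 + j4 → |·| ≈ 4.1231, ∠ ≈ 75.96°
zero (1 + j80·0.02) = 1 + j1.6 → |·| ≈ 1.8868, ∠ ≈ 57.99°
pole (1 + j80·0.25) = 1 + j20 → |·| ≈ 20.025, ∠ ≈ 87.14°
pole (1 + j80·0.0125) = 1 + j1 → |·| ≈ 1.4142, ∠ ≈ 45.00°
pole (1 + j80·0.01) = 1 + j0.8 → |·| ≈ 1.2806, ∠ ≈ 38.66°
|L| = 0.625 · 4.1231 · 1.8868 / (20.025 · 1.4142 · 1.2806) ≈ 0.13407
Gain = 20 log₁₀(0.13407) ≈ -17.45 dB

-17.5 dB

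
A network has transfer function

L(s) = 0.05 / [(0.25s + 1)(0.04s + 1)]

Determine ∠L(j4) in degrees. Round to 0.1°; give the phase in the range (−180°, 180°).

-54.1°

At ω = 4 rad/s:
pole (1 + j4·0.25) = 1 + j1 → |·| ≈ 1.4142, ∠ ≈ 45.00°
pole (1 + j4·0.04) = 1 + j0.16 → |·| ≈ 1.0127, ∠ ≈ 9.09°
∠L = (0°) − (45.00° + 9.09°) = -54.09°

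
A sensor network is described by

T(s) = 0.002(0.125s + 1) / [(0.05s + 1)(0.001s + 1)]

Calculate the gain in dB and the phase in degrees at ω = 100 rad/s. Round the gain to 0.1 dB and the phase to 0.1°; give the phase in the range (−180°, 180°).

At ω = 100 rad/s:
zero (1 + j100·0.125) = 1 + j12.5 → |·| ≈ 12.54, ∠ ≈ 85.43°
pole (1 + j100·0.05) = 1 + j5 → |·| ≈ 5.099, ∠ ≈ 78.69°
pole (1 + j100·0.001) = 1 + j0.1 → |·| ≈ 1.005, ∠ ≈ 5.71°
|T| = 0.002 · 12.54 / (5.099 · 1.005) ≈ 0.0048941
Gain = 20 log₁₀(0.0048941) ≈ -46.21 dB
∠T = (85.43°) − (78.69° + 5.71°) = 1.03°

-46.2 dB, 1.0°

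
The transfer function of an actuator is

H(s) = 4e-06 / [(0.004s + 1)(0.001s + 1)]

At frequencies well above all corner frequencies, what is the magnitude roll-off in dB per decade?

Each pole contributes −20 dB/decade at high frequency; each zero contributes +20 dB/decade.
Net: 0 zero(s) − 2 pole(s) → -40 dB/decade.

-40 dB/decade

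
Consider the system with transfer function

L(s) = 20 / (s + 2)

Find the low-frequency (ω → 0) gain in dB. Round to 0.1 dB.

L(0) = 20 / 2 = 10
20 log₁₀(10) ≈ 20.00 dB

20.0 dB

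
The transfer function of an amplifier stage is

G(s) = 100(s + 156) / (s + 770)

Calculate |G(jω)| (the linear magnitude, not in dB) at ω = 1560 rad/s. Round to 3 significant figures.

90.1

At s = jω = j1560:
zero (s+156): 156 + j1560 → |·| = √(156²+1560²) = √2457936 ≈ 1567.8, ∠ = arctan(1560/156) ≈ 84.29°
pole (s+770): 770 + j1560 → |·| = √(770²+1560²) = √3026500 ≈ 1739.7, ∠ = arctan(1560/770) ≈ 63.73°
|G| = 100 · 1567.8 / 1739.7 ≈ 90.119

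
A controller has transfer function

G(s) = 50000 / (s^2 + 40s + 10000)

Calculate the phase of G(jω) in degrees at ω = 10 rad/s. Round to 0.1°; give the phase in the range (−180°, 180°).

At s = jω = j10:
quadratic: (j10)² + 40·j10 + 10000 = 9900 + j400 → |·| ≈ 9908.1, ∠ ≈ 2.31°
∠G = 0.00° − 2.31° = -2.31°

-2.3°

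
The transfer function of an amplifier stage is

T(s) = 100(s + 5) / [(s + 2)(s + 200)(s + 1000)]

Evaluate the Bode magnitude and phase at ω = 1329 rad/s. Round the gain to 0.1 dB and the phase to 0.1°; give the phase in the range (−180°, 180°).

-87.0 dB, -134.6°

At s = jω = j1329:
zero (s+5): 5 + j1329 → |·| = √(5²+1329²) = √1766266 ≈ 1329, ∠ = arctan(1329/5) ≈ 89.78°
pole (s+2): 2 + j1329 → |·| = √(2²+1329²) = √1766245 ≈ 1329, ∠ = arctan(1329/2) ≈ 89.91°
pole (s+200): 200 + j1329 → |·| = √(200²+1329²) = √1806241 ≈ 1344, ∠ = arctan(1329/200) ≈ 81.44°
pole (s+1000): 1000 + j1329 → |·| = √(1000²+1329²) = √2766241 ≈ 1663.2, ∠ = arctan(1329/1000) ≈ 53.04°
|T| = 100 · 1329 / 2.9708e+09 ≈ 4.4735e-05
Gain = 20 log₁₀(4.4735e-05) ≈ -86.99 dB
∠T = 89.78° − 224.39° = -134.61°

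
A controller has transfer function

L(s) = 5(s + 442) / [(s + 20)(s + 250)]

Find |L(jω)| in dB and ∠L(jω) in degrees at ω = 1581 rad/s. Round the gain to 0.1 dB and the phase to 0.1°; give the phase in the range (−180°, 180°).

-49.8 dB, -95.9°

At s = jω = j1581:
zero (s+442): 442 + j1581 → |·| = √(442²+1581²) = √2694925 ≈ 1641.6, ∠ = arctan(1581/442) ≈ 74.38°
pole (s+20): 20 + j1581 → |·| = √(20²+1581²) = √2499961 ≈ 1581.1, ∠ = arctan(1581/20) ≈ 89.28°
pole (s+250): 250 + j1581 → |·| = √(250²+1581²) = √2562061 ≈ 1600.6, ∠ = arctan(1581/250) ≈ 81.01°
|L| = 5 · 1641.6 / 2.5307e+06 ≈ 0.0032434
Gain = 20 log₁₀(0.0032434) ≈ -49.78 dB
∠L = 74.38° − 170.29° = -95.91°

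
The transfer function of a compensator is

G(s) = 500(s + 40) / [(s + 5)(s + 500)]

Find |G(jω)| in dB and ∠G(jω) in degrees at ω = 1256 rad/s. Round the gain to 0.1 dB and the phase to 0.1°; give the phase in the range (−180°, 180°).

-8.6 dB, -69.9°

At s = jω = j1256:
zero (s+40): 40 + j1256 → |·| = √(40²+1256²) = √1579136 ≈ 1256.6, ∠ = arctan(1256/40) ≈ 88.18°
pole (s+5): 5 + j1256 → |·| = √(5²+1256²) = √1577561 ≈ 1256, ∠ = arctan(1256/5) ≈ 89.77°
pole (s+500): 500 + j1256 → |·| = √(500²+1256²) = √1827536 ≈ 1351.9, ∠ = arctan(1256/500) ≈ 68.29°
|G| = 500 · 1256.6 / 1.698e+06 ≈ 0.37002
Gain = 20 log₁₀(0.37002) ≈ -8.64 dB
∠G = 88.18° − 158.06° = -69.88°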